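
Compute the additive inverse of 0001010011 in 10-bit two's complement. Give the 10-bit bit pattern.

1110101101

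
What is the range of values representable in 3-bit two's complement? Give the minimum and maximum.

min = -4, max = 3

Minimum: −2^2 = -4.
Maximum: 2^2 − 1 = 3.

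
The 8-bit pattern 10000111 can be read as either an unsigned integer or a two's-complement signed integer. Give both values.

unsigned = 135, signed = -121

Unsigned: 10000111 = 135.
Signed: MSB=1 → 135 − 256 = -121.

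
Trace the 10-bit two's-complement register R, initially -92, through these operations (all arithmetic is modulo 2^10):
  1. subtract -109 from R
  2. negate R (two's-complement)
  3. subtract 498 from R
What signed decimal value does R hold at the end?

509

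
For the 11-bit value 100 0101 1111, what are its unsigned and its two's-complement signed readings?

unsigned = 1119, signed = -929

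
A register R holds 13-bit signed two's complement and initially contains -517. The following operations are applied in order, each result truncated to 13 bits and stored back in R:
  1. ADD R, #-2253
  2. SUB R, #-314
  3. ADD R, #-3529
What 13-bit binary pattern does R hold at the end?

0100010011111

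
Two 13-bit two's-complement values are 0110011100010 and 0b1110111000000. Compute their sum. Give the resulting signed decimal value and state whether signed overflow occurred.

0110011100010 = 3298 (signed)
0b1110111000000 → 1110111000000 = -576 (signed)
  0110011100010
+ 1110111000000
= 0101010100010  (discard carry-out 1)
Result 0101010100010: MSB = 0 → value 2722.
Addends have opposite signs, so signed overflow cannot occur.

2722; no overflow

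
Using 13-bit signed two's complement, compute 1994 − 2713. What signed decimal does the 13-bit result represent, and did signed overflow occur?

-719; no overflow

1994 → 0011111001010
2713 → 0101010011001
Subtract via negate-and-add: invert 0101010011001 + 1 = 1010101100111 (i.e. -2713).
  0011111001010
+ 1010101100111
= 1110100110001
Result 1110100110001: MSB = 1 → 7473 − 8192 = -719.
Addends (after negating the subtrahend) have opposite signs, so signed overflow cannot occur.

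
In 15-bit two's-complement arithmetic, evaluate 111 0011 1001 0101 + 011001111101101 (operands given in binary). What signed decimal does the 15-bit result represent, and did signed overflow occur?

111 0011 1001 0101 → 111001110010101 = -3179 (signed)
011001111101101 = 13293 (signed)
  111001110010101
+ 011001111101101
= 010011110000010  (discard carry-out 1)
Result 010011110000010: MSB = 0 → value 10114.
Addends have opposite signs, so signed overflow cannot occur.

10114; no overflow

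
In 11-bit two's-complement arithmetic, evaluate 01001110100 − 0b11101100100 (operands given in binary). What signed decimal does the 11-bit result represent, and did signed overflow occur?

784; no overflow

01001110100 = 628 (signed)
0b11101100100 → 11101100100 = -156 (signed)
Subtract via negate-and-add: invert 11101100100 + 1 = 00010011100 (i.e. 156).
  01001110100
+ 00010011100
= 01100010000
Result 01100010000: MSB = 0 → value 784.
Both addends (after negating the subtrahend) are non-negative and so is the stored result: no signed overflow.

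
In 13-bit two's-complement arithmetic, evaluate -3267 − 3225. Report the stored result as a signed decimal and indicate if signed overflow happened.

1700; overflow

-3267 → 1001100111101
3225 → 0110010011001
Subtract via negate-and-add: invert 0110010011001 + 1 = 1001101100111 (i.e. -3225).
  1001100111101
+ 1001101100111
= 0011010100100  (discard carry-out 1)
Result 0011010100100: MSB = 0 → value 1700.
Both addends (after negating the subtrahend) are negative but the stored result is non-negative: signed overflow. The true value -3267 − 3225 = -6492 lies outside [-4096, 4095].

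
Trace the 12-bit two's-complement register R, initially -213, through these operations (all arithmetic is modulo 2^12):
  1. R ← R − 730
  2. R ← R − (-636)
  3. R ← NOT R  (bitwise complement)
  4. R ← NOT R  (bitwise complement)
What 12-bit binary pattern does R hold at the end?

111011001101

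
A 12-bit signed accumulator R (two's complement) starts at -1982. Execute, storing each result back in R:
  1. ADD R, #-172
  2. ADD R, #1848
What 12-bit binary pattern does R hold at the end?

111011001110

Start: R = -1982 = 100001000010.
R = -1982 + (-172) = -2154; wraps to 1942 = 011110010110
R = 1942 + 1848 = 3790; wraps to -306 = 111011001110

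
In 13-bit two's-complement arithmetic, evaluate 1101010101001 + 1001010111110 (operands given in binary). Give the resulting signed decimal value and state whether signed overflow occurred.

1101010101001 = -1367 (signed)
1001010111110 = -3394 (signed)
  1101010101001
+ 1001010111110
= 0110101100111  (discard carry-out 1)
Result 0110101100111: MSB = 0 → value 3431.
Both addends are negative but the stored result is non-negative: signed overflow. The true value -1367 + (-3394) = -4761 lies outside [-4096, 4095].

3431; overflow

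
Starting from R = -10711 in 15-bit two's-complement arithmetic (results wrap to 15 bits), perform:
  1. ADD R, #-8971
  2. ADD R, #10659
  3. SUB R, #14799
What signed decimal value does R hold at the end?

Start: R = -10711 = 101011000101001.
R = -10711 + (-8971) = -19682; wraps to 13086 = 011001100011110
R = 13086 + 10659 = 23745; wraps to -9023 = 101110011000001
R = -9023 − 14799 = -23822; wraps to 8946 = 010001011110010

8946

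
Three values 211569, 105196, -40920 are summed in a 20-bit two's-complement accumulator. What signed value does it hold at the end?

211569 + 105196 = 316765 (01001101010101011101)
316765 + (-40920) = 275845 (01000011010110000101)

275845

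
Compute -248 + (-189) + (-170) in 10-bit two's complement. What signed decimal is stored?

417

-248 + (-189) = -437 (1001001011)
-437 + (-170) = -607 → wraps to 417 (0110100001)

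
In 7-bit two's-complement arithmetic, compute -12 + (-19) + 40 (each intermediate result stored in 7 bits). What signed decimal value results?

-12 + (-19) = -31 (1100001)
-31 + 40 = 9 (0001001)

9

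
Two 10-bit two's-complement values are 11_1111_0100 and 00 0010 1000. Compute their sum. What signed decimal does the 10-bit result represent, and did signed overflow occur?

28; no overflow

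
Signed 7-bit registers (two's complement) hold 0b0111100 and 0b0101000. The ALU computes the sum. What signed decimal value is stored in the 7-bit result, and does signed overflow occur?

0b0111100 → 0111100 = 60 (signed)
0b0101000 → 0101000 = 40 (signed)
  0111100
+ 0101000
= 1100100
Result 1100100: MSB = 1 → 100 − 128 = -28.
Both addends are non-negative but the stored result is negative: signed overflow. The true value 60 + 40 = 100 lies outside [-64, 63].

-28; overflow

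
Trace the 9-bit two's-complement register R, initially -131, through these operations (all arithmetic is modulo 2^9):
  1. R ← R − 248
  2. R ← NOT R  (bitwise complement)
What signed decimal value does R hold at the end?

-134

Start: R = -131 = 101111101.
R = -131 − 248 = -379; wraps to 133 = 010000101
R = NOT 010000101 = 101111010 = -134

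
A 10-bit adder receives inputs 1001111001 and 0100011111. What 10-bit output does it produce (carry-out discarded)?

  1001111001
+ 0100011111
= 1110011000

1110011000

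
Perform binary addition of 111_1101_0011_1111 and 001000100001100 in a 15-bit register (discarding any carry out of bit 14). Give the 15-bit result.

000111001001011

  111110100111111
+ 001000100001100
= 000111001001011  (discard carry-out 1)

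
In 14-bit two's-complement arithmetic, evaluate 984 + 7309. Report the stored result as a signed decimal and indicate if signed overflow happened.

-8091; overflow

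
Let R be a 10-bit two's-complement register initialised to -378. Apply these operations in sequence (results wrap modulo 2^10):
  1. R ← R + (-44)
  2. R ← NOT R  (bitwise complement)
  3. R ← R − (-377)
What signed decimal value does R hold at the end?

-226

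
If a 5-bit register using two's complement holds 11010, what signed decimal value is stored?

-6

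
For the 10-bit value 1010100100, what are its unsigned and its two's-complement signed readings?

Unsigned: 1010100100 = 676.
Signed: MSB=1 → 676 − 1024 = -348.

unsigned = 676, signed = -348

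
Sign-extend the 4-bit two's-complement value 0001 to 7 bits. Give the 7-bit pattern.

0000001

MSB of 0001 is 0; replicate it into the new high bits.
000|0001 → 0000001 (still 1).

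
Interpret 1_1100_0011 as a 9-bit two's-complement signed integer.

-61

MSB is 1, so the value is negative.
Unsigned reading: 451. Subtract 2^9 = 512: 451 − 512 = -61.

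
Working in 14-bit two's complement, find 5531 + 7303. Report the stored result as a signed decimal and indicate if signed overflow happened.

-3550; overflow

5531 → 01010110011011
7303 → 01110010000111
  01010110011011
+ 01110010000111
= 11001000100010
Result 11001000100010: MSB = 1 → 12834 − 16384 = -3550.
Both addends are non-negative but the stored result is negative: signed overflow. The true value 5531 + 7303 = 12834 lies outside [-8192, 8191].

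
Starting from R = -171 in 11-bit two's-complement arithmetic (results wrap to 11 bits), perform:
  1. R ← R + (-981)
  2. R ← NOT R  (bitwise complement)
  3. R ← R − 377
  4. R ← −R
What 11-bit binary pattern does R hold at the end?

Start: R = -171 = 11101010101.
R = -171 + (-981) = -1152; wraps to 896 = 01110000000
R = NOT 01110000000 = 10001111111 = -897
R = -897 − 377 = -1274; wraps to 774 = 01100000110
R = −(774) = -774 = 10011111010

10011111010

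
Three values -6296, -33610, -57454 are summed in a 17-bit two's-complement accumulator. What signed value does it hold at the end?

33712

-6296 + (-33610) = -39906 (10110010000011110)
-39906 + (-57454) = -97360 → wraps to 33712 (01000001110110000)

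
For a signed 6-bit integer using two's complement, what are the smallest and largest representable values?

Minimum: −2^5 = -32.
Maximum: 2^5 − 1 = 31.

min = -32, max = 31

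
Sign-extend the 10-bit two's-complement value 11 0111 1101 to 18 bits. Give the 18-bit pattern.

MSB of 1101111101 is 1; replicate it into the new high bits.
11111111|1101111101 → 111111111101111101 (still -131).

111111111101111101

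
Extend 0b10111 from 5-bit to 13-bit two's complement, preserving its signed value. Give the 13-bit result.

1111111110111

MSB of 10111 is 1; replicate it into the new high bits.
11111111|10111 → 1111111110111 (still -9).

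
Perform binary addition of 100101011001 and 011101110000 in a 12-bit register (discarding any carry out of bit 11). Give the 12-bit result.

  100101011001
+ 011101110000
= 000011001001  (discard carry-out 1)

000011001001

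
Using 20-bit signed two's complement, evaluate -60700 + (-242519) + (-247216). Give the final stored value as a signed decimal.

-60700 + (-242519) = -303219 (10110101111110001101)
-303219 + (-247216) = -550435 → wraps to 498141 (01111001100111011101)

498141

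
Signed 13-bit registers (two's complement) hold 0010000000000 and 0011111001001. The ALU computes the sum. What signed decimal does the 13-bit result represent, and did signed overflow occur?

0010000000000 = 1024 (signed)
0011111001001 = 1993 (signed)
  0010000000000
+ 0011111001001
= 0101111001001
Result 0101111001001: MSB = 0 → value 3017.
Both addends are non-negative and so is the stored result: no signed overflow.

3017; no overflow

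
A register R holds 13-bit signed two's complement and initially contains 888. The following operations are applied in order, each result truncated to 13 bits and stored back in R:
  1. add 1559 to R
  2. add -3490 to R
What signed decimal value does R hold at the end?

-1043

Start: R = 888 = 0001101111000.
R = 888 + 1559 = 2447 = 0100110001111
R = 2447 + (-3490) = -1043 = 1101111101101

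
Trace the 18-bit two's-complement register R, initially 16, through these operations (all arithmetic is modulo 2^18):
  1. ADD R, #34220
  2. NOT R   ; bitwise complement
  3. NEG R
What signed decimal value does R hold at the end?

34237

Start: R = 16 = 000000000000010000.
R = 16 + 34220 = 34236 = 001000010110111100
R = NOT 001000010110111100 = 110111101001000011 = -34237
R = −(-34237) = 34237 = 001000010110111101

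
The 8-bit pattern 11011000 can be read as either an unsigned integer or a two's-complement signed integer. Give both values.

unsigned = 216, signed = -40

Unsigned: 11011000 = 216.
Signed: MSB=1 → 216 − 256 = -40.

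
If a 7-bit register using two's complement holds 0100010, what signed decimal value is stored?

34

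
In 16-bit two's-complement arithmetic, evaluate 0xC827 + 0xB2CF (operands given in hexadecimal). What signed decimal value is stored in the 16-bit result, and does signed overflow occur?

31478; overflow

0xC827 = 1100100000100111 = -14297 (signed)
0xB2CF = 1011001011001111 = -19761 (signed)
  1100100000100111
+ 1011001011001111
= 0111101011110110  (discard carry-out 1)
Result 0111101011110110: MSB = 0 → value 31478.
Both addends are negative but the stored result is non-negative: signed overflow. The true value -14297 + (-19761) = -34058 lies outside [-32768, 32767].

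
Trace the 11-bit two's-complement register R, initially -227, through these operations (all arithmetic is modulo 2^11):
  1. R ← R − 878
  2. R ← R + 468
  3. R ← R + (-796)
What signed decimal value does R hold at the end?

615

Start: R = -227 = 11100011101.
R = -227 − 878 = -1105; wraps to 943 = 01110101111
R = 943 + 468 = 1411; wraps to -637 = 10110000011
R = -637 + (-796) = -1433; wraps to 615 = 01001100111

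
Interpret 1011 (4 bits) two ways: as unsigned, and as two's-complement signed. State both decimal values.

unsigned = 11, signed = -5

Unsigned: 1011 = 11.
Signed: MSB=1 → 11 − 16 = -5.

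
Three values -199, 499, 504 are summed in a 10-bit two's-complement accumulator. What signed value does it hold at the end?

-199 + 499 = 300 (0100101100)
300 + 504 = 804 → wraps to -220 (1100100100)

-220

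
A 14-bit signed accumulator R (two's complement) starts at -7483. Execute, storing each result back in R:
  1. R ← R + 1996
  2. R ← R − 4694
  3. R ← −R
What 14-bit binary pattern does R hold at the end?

10011111000101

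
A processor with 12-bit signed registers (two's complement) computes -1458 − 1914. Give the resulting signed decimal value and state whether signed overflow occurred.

724; overflow

-1458 → 101001001110
1914 → 011101111010
Subtract via negate-and-add: invert 011101111010 + 1 = 100010000110 (i.e. -1914).
  101001001110
+ 100010000110
= 001011010100  (discard carry-out 1)
Result 001011010100: MSB = 0 → value 724.
Both addends (after negating the subtrahend) are negative but the stored result is non-negative: signed overflow. The true value -1458 − 1914 = -3372 lies outside [-2048, 2047].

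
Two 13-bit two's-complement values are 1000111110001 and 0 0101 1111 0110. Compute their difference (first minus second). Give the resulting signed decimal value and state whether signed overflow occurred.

1000111110001 = -3599 (signed)
0 0101 1111 0110 → 0010111110110 = 1526 (signed)
Subtract via negate-and-add: invert 0010111110110 + 1 = 1101000001010 (i.e. -1526).
  1000111110001
+ 1101000001010
= 0101111111011  (discard carry-out 1)
Result 0101111111011: MSB = 0 → value 3067.
Both addends (after negating the subtrahend) are negative but the stored result is non-negative: signed overflow. The true value -3599 − 1526 = -5125 lies outside [-4096, 4095].

3067; overflow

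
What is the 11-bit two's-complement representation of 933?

01110100101

933 is non-negative, so write it directly in 11 bits: 01110100101.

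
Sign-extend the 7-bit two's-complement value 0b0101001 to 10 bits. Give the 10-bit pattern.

MSB of 0101001 is 0; replicate it into the new high bits.
000|0101001 → 0000101001 (still 41).

0000101001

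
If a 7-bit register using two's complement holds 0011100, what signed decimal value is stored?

28

MSB is 0, so the value is non-negative: 0011100 = 28.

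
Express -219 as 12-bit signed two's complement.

111100100101

|-219| = 219 = 000011011011 in 12 bits.
Invert the bits: 111100100100. Add 1: 111100100101.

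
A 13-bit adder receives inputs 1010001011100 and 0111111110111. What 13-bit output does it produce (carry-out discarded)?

0010001010011

  1010001011100
+ 0111111110111
= 0010001010011  (discard carry-out 1)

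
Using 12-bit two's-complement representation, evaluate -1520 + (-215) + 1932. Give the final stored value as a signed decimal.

197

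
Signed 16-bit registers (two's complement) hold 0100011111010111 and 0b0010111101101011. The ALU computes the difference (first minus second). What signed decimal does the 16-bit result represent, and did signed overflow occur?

0100011111010111 = 18391 (signed)
0b0010111101101011 → 0010111101101011 = 12139 (signed)
Subtract via negate-and-add: invert 0010111101101011 + 1 = 1101000010010101 (i.e. -12139).
  0100011111010111
+ 1101000010010101
= 0001100001101100  (discard carry-out 1)
Result 0001100001101100: MSB = 0 → value 6252.
Addends (after negating the subtrahend) have opposite signs, so signed overflow cannot occur.

6252; no overflow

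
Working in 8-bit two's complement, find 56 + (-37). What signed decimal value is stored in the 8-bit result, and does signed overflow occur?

56 → 00111000
-37 → 11011011
  00111000
+ 11011011
= 00010011  (discard carry-out 1)
Result 00010011: MSB = 0 → value 19.
Addends have opposite signs, so signed overflow cannot occur.

19; no overflow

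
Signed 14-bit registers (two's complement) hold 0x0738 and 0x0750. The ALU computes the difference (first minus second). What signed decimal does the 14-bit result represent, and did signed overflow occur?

0x0738 = 00011100111000 = 1848 (signed)
0x0750 = 00011101010000 = 1872 (signed)
Subtract via negate-and-add: invert 00011101010000 + 1 = 11100010110000 (i.e. -1872).
  00011100111000
+ 11100010110000
= 11111111101000
Result 11111111101000: MSB = 1 → 16360 − 16384 = -24.
Addends (after negating the subtrahend) have opposite signs, so signed overflow cannot occur.

-24; no overflow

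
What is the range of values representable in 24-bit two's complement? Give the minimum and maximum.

min = -8388608, max = 8388607

Minimum: −2^23 = -8388608.
Maximum: 2^23 − 1 = 8388607.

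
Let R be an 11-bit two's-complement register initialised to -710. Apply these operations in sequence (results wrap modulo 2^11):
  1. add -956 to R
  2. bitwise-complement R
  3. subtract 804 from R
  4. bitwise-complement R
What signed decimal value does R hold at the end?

-862

Start: R = -710 = 10100111010.
R = -710 + (-956) = -1666; wraps to 382 = 00101111110
R = NOT 00101111110 = 11010000001 = -383
R = -383 − 804 = -1187; wraps to 861 = 01101011101
R = NOT 01101011101 = 10010100010 = -862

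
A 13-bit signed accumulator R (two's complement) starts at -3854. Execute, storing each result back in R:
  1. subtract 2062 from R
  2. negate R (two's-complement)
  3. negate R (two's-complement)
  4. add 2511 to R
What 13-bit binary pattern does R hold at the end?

1001010110011

Start: R = -3854 = 1000011110010.
R = -3854 − 2062 = -5916; wraps to 2276 = 0100011100100
R = −(2276) = -2276 = 1011100011100
R = −(-2276) = 2276 = 0100011100100
R = 2276 + 2511 = 4787; wraps to -3405 = 1001010110011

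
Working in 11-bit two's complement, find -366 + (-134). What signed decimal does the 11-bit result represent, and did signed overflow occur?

-366 → 11010010010
-134 → 11101111010
  11010010010
+ 11101111010
= 11000001100  (discard carry-out 1)
Result 11000001100: MSB = 1 → 1548 − 2048 = -500.
Both addends are negative and so is the stored result: no signed overflow.

-500; no overflow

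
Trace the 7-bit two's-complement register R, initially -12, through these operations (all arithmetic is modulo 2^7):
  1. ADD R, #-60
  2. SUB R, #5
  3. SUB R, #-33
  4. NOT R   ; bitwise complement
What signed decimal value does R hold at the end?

43

Start: R = -12 = 1110100.
R = -12 + (-60) = -72; wraps to 56 = 0111000
R = 56 − 5 = 51 = 0110011
R = 51 − (-33) = 84; wraps to -44 = 1010100
R = NOT 1010100 = 0101011 = 43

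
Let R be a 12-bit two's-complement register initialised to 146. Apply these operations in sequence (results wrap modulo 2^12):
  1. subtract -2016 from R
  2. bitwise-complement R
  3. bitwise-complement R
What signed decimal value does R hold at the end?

-1934

Start: R = 146 = 000010010010.
R = 146 − (-2016) = 2162; wraps to -1934 = 100001110010
R = NOT 100001110010 = 011110001101 = 1933
R = NOT 011110001101 = 100001110010 = -1934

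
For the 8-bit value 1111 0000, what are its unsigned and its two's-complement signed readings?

Unsigned: 11110000 = 240.
Signed: MSB=1 → 240 − 256 = -16.

unsigned = 240, signed = -16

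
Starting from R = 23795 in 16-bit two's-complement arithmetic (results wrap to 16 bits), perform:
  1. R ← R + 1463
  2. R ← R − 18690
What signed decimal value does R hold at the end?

6568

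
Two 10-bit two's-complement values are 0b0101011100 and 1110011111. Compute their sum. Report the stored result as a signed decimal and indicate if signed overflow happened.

251; no overflow

0b0101011100 → 0101011100 = 348 (signed)
1110011111 = -97 (signed)
  0101011100
+ 1110011111
= 0011111011  (discard carry-out 1)
Result 0011111011: MSB = 0 → value 251.
Addends have opposite signs, so signed overflow cannot occur.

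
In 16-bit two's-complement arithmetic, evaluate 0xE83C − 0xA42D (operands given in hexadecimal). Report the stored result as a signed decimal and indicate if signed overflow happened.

17423; no overflow

0xE83C = 1110100000111100 = -6084 (signed)
0xA42D = 1010010000101101 = -23507 (signed)
Subtract via negate-and-add: invert 1010010000101101 + 1 = 0101101111010011 (i.e. 23507).
  1110100000111100
+ 0101101111010011
= 0100010000001111  (discard carry-out 1)
Result 0100010000001111: MSB = 0 → value 17423.
Addends (after negating the subtrahend) have opposite signs, so signed overflow cannot occur.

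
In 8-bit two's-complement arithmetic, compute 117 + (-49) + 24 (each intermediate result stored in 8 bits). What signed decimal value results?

92

117 + (-49) = 68 (01000100)
68 + 24 = 92 (01011100)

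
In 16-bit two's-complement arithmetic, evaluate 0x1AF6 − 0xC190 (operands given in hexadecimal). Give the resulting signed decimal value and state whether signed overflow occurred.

22886; no overflow

0x1AF6 = 0001101011110110 = 6902 (signed)
0xC190 = 1100000110010000 = -15984 (signed)
Subtract via negate-and-add: invert 1100000110010000 + 1 = 0011111001110000 (i.e. 15984).
  0001101011110110
+ 0011111001110000
= 0101100101100110
Result 0101100101100110: MSB = 0 → value 22886.
Both addends (after negating the subtrahend) are non-negative and so is the stored result: no signed overflow.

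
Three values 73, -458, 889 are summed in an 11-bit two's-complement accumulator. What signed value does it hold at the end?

73 + (-458) = -385 (11001111111)
-385 + 889 = 504 (00111111000)

504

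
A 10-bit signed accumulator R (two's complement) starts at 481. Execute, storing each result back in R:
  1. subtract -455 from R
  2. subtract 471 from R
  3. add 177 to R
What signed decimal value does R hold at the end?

-382

Start: R = 481 = 0111100001.
R = 481 − (-455) = 936; wraps to -88 = 1110101000
R = -88 − 471 = -559; wraps to 465 = 0111010001
R = 465 + 177 = 642; wraps to -382 = 1010000010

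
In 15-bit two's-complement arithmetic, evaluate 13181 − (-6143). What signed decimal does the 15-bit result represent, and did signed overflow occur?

-13444; overflow

13181 → 011001101111101
-6143 → 110100000000001
Subtract via negate-and-add: invert 110100000000001 + 1 = 001011111111111 (i.e. 6143).
  011001101111101
+ 001011111111111
= 100101101111100
Result 100101101111100: MSB = 1 → 19324 − 32768 = -13444.
Both addends (after negating the subtrahend) are non-negative but the stored result is negative: signed overflow. The true value 13181 − (-6143) = 19324 lies outside [-16384, 16383].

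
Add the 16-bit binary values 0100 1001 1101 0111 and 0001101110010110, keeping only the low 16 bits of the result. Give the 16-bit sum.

  0100100111010111
+ 0001101110010110
= 0110010101101101

0110010101101101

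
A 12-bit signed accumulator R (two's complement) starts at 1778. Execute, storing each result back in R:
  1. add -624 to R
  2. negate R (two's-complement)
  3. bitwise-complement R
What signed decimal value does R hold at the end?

1153

Start: R = 1778 = 011011110010.
R = 1778 + (-624) = 1154 = 010010000010
R = −(1154) = -1154 = 101101111110
R = NOT 101101111110 = 010010000001 = 1153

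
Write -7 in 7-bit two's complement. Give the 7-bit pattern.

1111001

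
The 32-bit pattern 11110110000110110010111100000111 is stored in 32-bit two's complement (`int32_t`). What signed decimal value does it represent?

-165990649

MSB is 1, so the value is negative.
Unsigned reading: 4128976647. Subtract 2^32 = 4294967296: 4128976647 − 4294967296 = -165990649.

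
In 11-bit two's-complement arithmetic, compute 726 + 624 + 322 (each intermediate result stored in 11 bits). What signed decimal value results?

-376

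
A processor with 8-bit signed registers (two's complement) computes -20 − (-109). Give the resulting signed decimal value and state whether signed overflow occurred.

89; no overflow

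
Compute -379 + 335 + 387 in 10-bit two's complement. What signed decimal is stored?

343

-379 + 335 = -44 (1111010100)
-44 + 387 = 343 (0101010111)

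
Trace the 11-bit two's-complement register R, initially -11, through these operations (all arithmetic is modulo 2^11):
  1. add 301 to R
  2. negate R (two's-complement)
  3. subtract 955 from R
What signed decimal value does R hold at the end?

Start: R = -11 = 11111110101.
R = -11 + 301 = 290 = 00100100010
R = −(290) = -290 = 11011011110
R = -290 − 955 = -1245; wraps to 803 = 01100100011

803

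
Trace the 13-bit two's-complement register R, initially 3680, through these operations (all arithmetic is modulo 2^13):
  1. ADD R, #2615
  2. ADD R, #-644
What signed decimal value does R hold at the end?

-2541

Start: R = 3680 = 0111001100000.
R = 3680 + 2615 = 6295; wraps to -1897 = 1100010010111
R = -1897 + (-644) = -2541 = 1011000010011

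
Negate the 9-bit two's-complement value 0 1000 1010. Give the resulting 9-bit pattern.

101110110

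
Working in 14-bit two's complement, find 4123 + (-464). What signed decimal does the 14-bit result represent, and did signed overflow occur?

4123 → 01000000011011
-464 → 11111000110000
  01000000011011
+ 11111000110000
= 00111001001011  (discard carry-out 1)
Result 00111001001011: MSB = 0 → value 3659.
Addends have opposite signs, so signed overflow cannot occur.

3659; no overflow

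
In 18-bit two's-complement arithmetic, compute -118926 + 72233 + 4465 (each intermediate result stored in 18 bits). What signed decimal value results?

-118926 + 72233 = -46693 (110100100110011011)
-46693 + 4465 = -42228 (110101101100001100)

-42228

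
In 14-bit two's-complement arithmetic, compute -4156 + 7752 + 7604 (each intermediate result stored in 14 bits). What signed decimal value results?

-4156 + 7752 = 3596 (00111000001100)
3596 + 7604 = 11200 → wraps to -5184 (10101111000000)

-5184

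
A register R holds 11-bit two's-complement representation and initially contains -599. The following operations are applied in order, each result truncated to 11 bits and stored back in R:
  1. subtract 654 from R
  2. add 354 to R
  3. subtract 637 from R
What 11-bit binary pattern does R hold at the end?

01000000000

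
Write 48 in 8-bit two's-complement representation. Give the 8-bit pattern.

48 is non-negative, so write it directly in 8 bits: 00110000.

00110000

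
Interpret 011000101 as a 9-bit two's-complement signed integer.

MSB is 0, so the value is non-negative: 011000101 = 197.

197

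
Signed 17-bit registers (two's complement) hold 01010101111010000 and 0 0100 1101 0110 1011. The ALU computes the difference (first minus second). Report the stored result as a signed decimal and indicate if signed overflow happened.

24165; no overflow

01010101111010000 = 43984 (signed)
0 0100 1101 0110 1011 → 00100110101101011 = 19819 (signed)
Subtract via negate-and-add: invert 00100110101101011 + 1 = 11011001010010101 (i.e. -19819).
  01010101111010000
+ 11011001010010101
= 00101111001100101  (discard carry-out 1)
Result 00101111001100101: MSB = 0 → value 24165.
Addends (after negating the subtrahend) have opposite signs, so signed overflow cannot occur.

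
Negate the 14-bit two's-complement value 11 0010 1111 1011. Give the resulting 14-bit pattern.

00110100000101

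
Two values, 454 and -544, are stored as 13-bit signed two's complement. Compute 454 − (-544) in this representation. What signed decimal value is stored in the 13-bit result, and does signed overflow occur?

998; no overflow

454 → 0000111000110
-544 → 1110111100000
Subtract via negate-and-add: invert 1110111100000 + 1 = 0001000100000 (i.e. 544).
  0000111000110
+ 0001000100000
= 0001111100110
Result 0001111100110: MSB = 0 → value 998.
Both addends (after negating the subtrahend) are non-negative and so is the stored result: no signed overflow.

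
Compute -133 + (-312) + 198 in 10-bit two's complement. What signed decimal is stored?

-247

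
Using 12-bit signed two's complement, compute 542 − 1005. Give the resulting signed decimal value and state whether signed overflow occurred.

-463; no overflow

542 → 001000011110
1005 → 001111101101
Subtract via negate-and-add: invert 001111101101 + 1 = 110000010011 (i.e. -1005).
  001000011110
+ 110000010011
= 111000110001
Result 111000110001: MSB = 1 → 3633 − 4096 = -463.
Addends (after negating the subtrahend) have opposite signs, so signed overflow cannot occur.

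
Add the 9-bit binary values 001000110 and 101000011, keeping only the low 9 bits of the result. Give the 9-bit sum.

110001001

  001000110
+ 101000011
= 110001001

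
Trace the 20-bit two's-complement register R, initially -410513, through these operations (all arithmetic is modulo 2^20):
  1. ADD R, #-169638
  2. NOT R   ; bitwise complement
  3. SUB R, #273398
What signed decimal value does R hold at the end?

306752

Start: R = -410513 = 10011011110001101111.
R = -410513 + (-169638) = -580151; wraps to 468425 = 01110010010111001001
R = NOT 01110010010111001001 = 10001101101000110110 = -468426
R = -468426 − 273398 = -741824; wraps to 306752 = 01001010111001000000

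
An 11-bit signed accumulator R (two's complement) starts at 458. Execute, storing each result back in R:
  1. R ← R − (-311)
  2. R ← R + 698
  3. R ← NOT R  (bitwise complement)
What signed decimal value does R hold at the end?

Start: R = 458 = 00111001010.
R = 458 − (-311) = 769 = 01100000001
R = 769 + 698 = 1467; wraps to -581 = 10110111011
R = NOT 10110111011 = 01001000100 = 580

580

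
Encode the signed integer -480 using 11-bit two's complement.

11000100000

|-480| = 480 = 00111100000 in 11 bits.
Invert the bits: 11000011111. Add 1: 11000100000.
Check: 11000100000 reads as 1568 − 2048 = -480.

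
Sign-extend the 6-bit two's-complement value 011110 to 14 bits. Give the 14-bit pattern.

MSB of 011110 is 0; replicate it into the new high bits.
00000000|011110 → 00000000011110 (still 30).

00000000011110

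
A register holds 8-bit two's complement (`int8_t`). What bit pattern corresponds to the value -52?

11001100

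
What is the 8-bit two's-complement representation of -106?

|-106| = 106 = 01101010 in 8 bits.
Invert the bits: 10010101. Add 1: 10010110.
Check: 10010110 reads as 150 − 256 = -106.

10010110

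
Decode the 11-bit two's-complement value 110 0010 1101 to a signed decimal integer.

-467

MSB is 1, so the value is negative.
Unsigned reading: 1581. Subtract 2^11 = 2048: 1581 − 2048 = -467.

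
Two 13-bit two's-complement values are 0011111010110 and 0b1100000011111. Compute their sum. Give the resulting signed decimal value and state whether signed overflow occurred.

0011111010110 = 2006 (signed)
0b1100000011111 → 1100000011111 = -2017 (signed)
  0011111010110
+ 1100000011111
= 1111111110101
Result 1111111110101: MSB = 1 → 8181 − 8192 = -11.
Addends have opposite signs, so signed overflow cannot occur.

-11; no overflow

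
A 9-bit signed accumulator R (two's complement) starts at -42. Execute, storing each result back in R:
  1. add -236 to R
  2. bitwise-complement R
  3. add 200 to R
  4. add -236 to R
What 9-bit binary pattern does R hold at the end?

011110001

Start: R = -42 = 111010110.
R = -42 + (-236) = -278; wraps to 234 = 011101010
R = NOT 011101010 = 100010101 = -235
R = -235 + 200 = -35 = 111011101
R = -35 + (-236) = -271; wraps to 241 = 011110001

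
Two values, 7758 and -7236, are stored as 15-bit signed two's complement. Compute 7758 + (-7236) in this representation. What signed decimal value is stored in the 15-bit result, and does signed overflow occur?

522; no overflow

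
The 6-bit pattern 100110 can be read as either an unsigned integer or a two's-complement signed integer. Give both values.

unsigned = 38, signed = -26

Unsigned: 100110 = 38.
Signed: MSB=1 → 38 − 64 = -26.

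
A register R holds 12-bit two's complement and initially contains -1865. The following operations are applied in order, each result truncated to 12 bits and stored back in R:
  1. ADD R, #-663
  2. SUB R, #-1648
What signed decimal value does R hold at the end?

-880

Start: R = -1865 = 100010110111.
R = -1865 + (-663) = -2528; wraps to 1568 = 011000100000
R = 1568 − (-1648) = 3216; wraps to -880 = 110010010000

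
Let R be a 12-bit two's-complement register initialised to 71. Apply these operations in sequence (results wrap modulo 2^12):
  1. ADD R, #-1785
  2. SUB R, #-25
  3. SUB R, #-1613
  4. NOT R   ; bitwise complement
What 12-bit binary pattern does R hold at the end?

000001001011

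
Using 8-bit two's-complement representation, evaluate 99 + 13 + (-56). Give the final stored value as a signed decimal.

56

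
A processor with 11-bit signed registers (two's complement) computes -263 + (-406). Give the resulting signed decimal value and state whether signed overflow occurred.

-263 → 11011111001
-406 → 11001101010
  11011111001
+ 11001101010
= 10101100011  (discard carry-out 1)
Result 10101100011: MSB = 1 → 1379 − 2048 = -669.
Both addends are negative and so is the stored result: no signed overflow.

-669; no overflow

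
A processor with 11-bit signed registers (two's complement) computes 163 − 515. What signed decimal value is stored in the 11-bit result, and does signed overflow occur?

-352; no overflow

163 → 00010100011
515 → 01000000011
Subtract via negate-and-add: invert 01000000011 + 1 = 10111111101 (i.e. -515).
  00010100011
+ 10111111101
= 11010100000
Result 11010100000: MSB = 1 → 1696 − 2048 = -352.
Addends (after negating the subtrahend) have opposite signs, so signed overflow cannot occur.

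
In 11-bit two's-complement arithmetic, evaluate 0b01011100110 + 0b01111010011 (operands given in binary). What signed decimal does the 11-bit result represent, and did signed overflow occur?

-327; overflow

0b01011100110 → 01011100110 = 742 (signed)
0b01111010011 → 01111010011 = 979 (signed)
  01011100110
+ 01111010011
= 11010111001
Result 11010111001: MSB = 1 → 1721 − 2048 = -327.
Both addends are non-negative but the stored result is negative: signed overflow. The true value 742 + 979 = 1721 lies outside [-1024, 1023].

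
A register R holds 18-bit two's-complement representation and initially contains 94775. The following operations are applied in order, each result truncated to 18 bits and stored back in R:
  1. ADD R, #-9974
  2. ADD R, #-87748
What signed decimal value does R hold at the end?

Start: R = 94775 = 010111001000110111.
R = 94775 + (-9974) = 84801 = 010100101101000001
R = 84801 + (-87748) = -2947 = 111111010001111101

-2947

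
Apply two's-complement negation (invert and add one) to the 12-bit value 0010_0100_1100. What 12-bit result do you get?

110110110100

Invert: 110110110011. Add 1: 110110110100.
Check: 001001001100 = 588, 110110110100 = -588.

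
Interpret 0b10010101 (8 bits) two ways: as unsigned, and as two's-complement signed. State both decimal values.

Unsigned: 10010101 = 149.
Signed: MSB=1 → 149 − 256 = -107.

unsigned = 149, signed = -107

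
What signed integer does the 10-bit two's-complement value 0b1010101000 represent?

MSB is 1, so the value is negative.
Unsigned reading: 680. Subtract 2^10 = 1024: 680 − 1024 = -344.

-344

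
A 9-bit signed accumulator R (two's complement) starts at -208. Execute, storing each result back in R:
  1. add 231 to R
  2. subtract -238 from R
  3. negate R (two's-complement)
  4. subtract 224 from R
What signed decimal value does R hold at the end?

Start: R = -208 = 100110000.
R = -208 + 231 = 23 = 000010111
R = 23 − (-238) = 261; wraps to -251 = 100000101
R = −(-251) = 251 = 011111011
R = 251 − 224 = 27 = 000011011

27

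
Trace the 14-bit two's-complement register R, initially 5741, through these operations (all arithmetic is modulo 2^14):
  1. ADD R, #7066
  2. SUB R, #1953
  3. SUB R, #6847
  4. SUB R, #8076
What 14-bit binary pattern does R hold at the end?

11000000011011

Start: R = 5741 = 01011001101101.
R = 5741 + 7066 = 12807; wraps to -3577 = 11001000000111
R = -3577 − 1953 = -5530 = 10101001100110
R = -5530 − 6847 = -12377; wraps to 4007 = 00111110100111
R = 4007 − 8076 = -4069 = 11000000011011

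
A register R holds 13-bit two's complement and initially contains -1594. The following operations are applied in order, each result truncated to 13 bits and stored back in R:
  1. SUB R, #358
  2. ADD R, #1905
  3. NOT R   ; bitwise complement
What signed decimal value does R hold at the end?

46

Start: R = -1594 = 1100111000110.
R = -1594 − 358 = -1952 = 1100001100000
R = -1952 + 1905 = -47 = 1111111010001
R = NOT 1111111010001 = 0000000101110 = 46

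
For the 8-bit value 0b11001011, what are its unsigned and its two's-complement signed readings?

unsigned = 203, signed = -53

Unsigned: 11001011 = 203.
Signed: MSB=1 → 203 − 256 = -53.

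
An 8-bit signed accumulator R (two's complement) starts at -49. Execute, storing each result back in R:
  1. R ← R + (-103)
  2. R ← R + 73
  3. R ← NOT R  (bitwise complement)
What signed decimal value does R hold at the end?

78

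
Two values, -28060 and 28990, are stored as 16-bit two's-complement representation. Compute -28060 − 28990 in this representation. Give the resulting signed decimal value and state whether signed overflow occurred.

8486; overflow

-28060 → 1001001001100100
28990 → 0111000100111110
Subtract via negate-and-add: invert 0111000100111110 + 1 = 1000111011000010 (i.e. -28990).
  1001001001100100
+ 1000111011000010
= 0010000100100110  (discard carry-out 1)
Result 0010000100100110: MSB = 0 → value 8486.
Both addends (after negating the subtrahend) are negative but the stored result is non-negative: signed overflow. The true value -28060 − 28990 = -57050 lies outside [-32768, 32767].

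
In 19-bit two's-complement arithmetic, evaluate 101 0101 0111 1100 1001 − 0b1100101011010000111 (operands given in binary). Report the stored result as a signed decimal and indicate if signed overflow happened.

-65214; no overflow

101 0101 0111 1100 1001 → 1010101011111001001 = -174135 (signed)
0b1100101011010000111 → 1100101011010000111 = -108921 (signed)
Subtract via negate-and-add: invert 1100101011010000111 + 1 = 0011010100101111001 (i.e. 108921).
  1010101011111001001
+ 0011010100101111001
= 1110000000101000010
Result 1110000000101000010: MSB = 1 → 459074 − 524288 = -65214.
Addends (after negating the subtrahend) have opposite signs, so signed overflow cannot occur.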